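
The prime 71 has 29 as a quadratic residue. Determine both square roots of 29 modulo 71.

10, 61

Since 71 ≡ 3 (mod 4), a square root of 29 is 29^((71+1)/4) = 29^18 mod 71.
Repeated squaring: 29^2≡60, 29^4≡50, 29^8≡15, 29^16≡12 (mod 71).
29^18 = 29^(16+2) ≡ 10 (mod 71).
Check: 10² = 100 ≡ 29 (mod 71). The two roots are 10 and 61.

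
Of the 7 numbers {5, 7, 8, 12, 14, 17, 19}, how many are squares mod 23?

2

(5/23) = -1 → non-residue.
(7/23) = -1 → non-residue.
(8/23) = +1 → QR.
(12/23) = +1 → QR.
(14/23) = -1 → non-residue.
(17/23) = -1 → non-residue.
(19/23) = -1 → non-residue.
Total quadratic residues among the 7: 2.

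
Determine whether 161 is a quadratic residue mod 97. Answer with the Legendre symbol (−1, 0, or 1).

1

First reduce: 161 ≡ 64 (mod 97).
Pull out 2^6: since 97 ≡ 1 (mod 8), (2/97) = +1, so (2/97)^6 = +1.
Reached (1/97) = 1. Collecting the sign flips along the way, the symbol is +1.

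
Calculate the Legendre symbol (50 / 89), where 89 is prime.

Euler's criterion: (50/89) ≡ 50^44 (mod 89).
50^2 ≡ 8 (mod 89)
50^4 ≡ 64 (mod 89)
50^8 ≡ 2 (mod 89)
50^16 ≡ 4 (mod 89)
50^32 ≡ 16 (mod 89)
50^44 = 50^(32+8+4) ≡ 1 (mod 89).
Result is 1, so (50/89) = 1.

1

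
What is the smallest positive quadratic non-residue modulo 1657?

5

(2/1657) = +1, so 2 is a residue.
(3/1657) = +1, so 3 is a residue.
(4/1657) = +1, so 4 is a residue.
(5/1657) = −1, so 5 is the smallest positive non-residue mod 1657.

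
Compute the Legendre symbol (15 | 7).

Euler's criterion: (15/7) ≡ 1^3 (mod 7).
1^2 ≡ 1 (mod 7)
1^3 = 1^(2+1) ≡ 1 (mod 7).
Result is 1, so (15/7) = 1.

1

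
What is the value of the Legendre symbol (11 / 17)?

Reciprocity: 11 ≡ 3 and 17 ≡ 1 (mod 4), so (11/17) = +(17/11).
Reduce top mod 11: now compute (6/11).
Pull out 2: since 11 ≡ 3 (mod 8), (2/11) = -1.
Reciprocity: 3 ≡ 3 and 11 ≡ 3 (mod 4), so (3/11) = −(11/3).
Reduce top mod 3: now compute (2/3).
Pull out 2: since 3 ≡ 3 (mod 8), (2/3) = -1.
Reached (1/3) = 1. Collecting the sign flips along the way, the symbol is -1.

-1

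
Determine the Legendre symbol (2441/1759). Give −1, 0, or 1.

1

First reduce: 2441 ≡ 682 (mod 1759).
Pull out 2: since 1759 ≡ 7 (mod 8), (2/1759) = +1.
Reciprocity: 341 ≡ 1 and 1759 ≡ 3 (mod 4), so (341/1759) = +(1759/341).
Reduce top mod 341: now compute (54/341).
Pull out 2: since 341 ≡ 5 (mod 8), (2/341) = -1.
Reciprocity: 27 ≡ 3 and 341 ≡ 1 (mod 4), so (27/341) = +(341/27).
Reduce top mod 27: now compute (17/27).
Reciprocity: 17 ≡ 1 and 27 ≡ 3 (mod 4), so (17/27) = +(27/17).
Reduce top mod 17: now compute (10/17).
Pull out 2: since 17 ≡ 1 (mod 8), (2/17) = +1.
Reciprocity: 5 ≡ 1 and 17 ≡ 1 (mod 4), so (5/17) = +(17/5).
Reduce top mod 5: now compute (2/5).
Pull out 2: since 5 ≡ 5 (mod 8), (2/5) = -1.
Reached (1/5) = 1. Collecting the sign flips along the way, the symbol is +1.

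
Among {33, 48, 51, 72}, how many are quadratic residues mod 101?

1

(33/101) = +1 → QR.
(48/101) = -1 → non-residue.
(51/101) = -1 → non-residue.
(72/101) = -1 → non-residue.
Total quadratic residues among the 4: 1.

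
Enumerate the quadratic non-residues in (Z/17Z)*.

3 5 6 7 10 11 12 14

Square k = 1,…,8 (k and 17−k give the same square):
1²=1, 2²=4, 3²=9, 4²=16, 5²≡8, 6²≡2, 7²≡15, 8²≡13 (mod 17).
The residues are {1, 2, 4, 8, 9, 13, 15, 16}; the non-residues are the remaining 8 nonzero classes.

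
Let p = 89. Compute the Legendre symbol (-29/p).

First reduce: -29 ≡ 60 (mod 89).
Pull out 2^2: since 89 ≡ 1 (mod 8), (2/89) = +1, so (2/89)^2 = +1.
Reciprocity: 15 ≡ 3 and 89 ≡ 1 (mod 4), so (15/89) = +(89/15).
Reduce top mod 15: now compute (14/15).
Pull out 2: since 15 ≡ 7 (mod 8), (2/15) = +1.
Reciprocity: 7 ≡ 3 and 15 ≡ 3 (mod 4), so (7/15) = −(15/7).
Reduce top mod 7: now compute (1/7).
Reached (1/7) = 1. Collecting the sign flips along the way, the symbol is -1.

-1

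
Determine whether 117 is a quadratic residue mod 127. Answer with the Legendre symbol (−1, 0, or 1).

1

Euler's criterion: (117/127) ≡ 117^63 (mod 127).
117^2 ≡ 100 (mod 127)
117^4 ≡ 94 (mod 127)
117^8 ≡ 73 (mod 127)
117^16 ≡ 122 (mod 127)
117^32 ≡ 25 (mod 127)
117^63 = 117^(32+16+8+4+2+1) ≡ 1 (mod 127).
Result is 1, so (117/127) = 1.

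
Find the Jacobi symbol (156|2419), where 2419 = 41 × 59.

-1

Pull out 2^2: since 2419 ≡ 3 (mod 8), (2/2419) = -1, so (2/2419)^2 = +1.
Reciprocity: 39 ≡ 3 and 2419 ≡ 3 (mod 4), so (39/2419) = −(2419/39).
Reduce top mod 39: now compute (1/39).
Reached (1/39) = 1. Collecting the sign flips along the way, the symbol is -1.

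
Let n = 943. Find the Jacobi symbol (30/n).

Pull out 2: since 943 ≡ 7 (mod 8), (2/943) = +1.
Reciprocity: 15 ≡ 3 and 943 ≡ 3 (mod 4), so (15/943) = −(943/15).
Reduce top mod 15: now compute (13/15).
Reciprocity: 13 ≡ 1 and 15 ≡ 3 (mod 4), so (13/15) = +(15/13).
Reduce top mod 13: now compute (2/13).
Pull out 2: since 13 ≡ 5 (mod 8), (2/13) = -1.
Reached (1/13) = 1. Collecting the sign flips along the way, the symbol is +1.

1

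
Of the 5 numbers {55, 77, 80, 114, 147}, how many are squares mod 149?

2

(55/149) = -1 → non-residue.
(77/149) = -1 → non-residue.
(80/149) = +1 → QR.
(114/149) = +1 → QR.
(147/149) = -1 → non-residue.
Total quadratic residues among the 5: 2.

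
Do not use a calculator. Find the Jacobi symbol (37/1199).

-1

Reciprocity: 37 ≡ 1 and 1199 ≡ 3 (mod 4), so (37/1199) = +(1199/37).
Reduce top mod 37: now compute (15/37).
Reciprocity: 15 ≡ 3 and 37 ≡ 1 (mod 4), so (15/37) = +(37/15).
Reduce top mod 15: now compute (7/15).
Reciprocity: 7 ≡ 3 and 15 ≡ 3 (mod 4), so (7/15) = −(15/7).
Reduce top mod 7: now compute (1/7).
Reached (1/7) = 1. Collecting the sign flips along the way, the symbol is -1.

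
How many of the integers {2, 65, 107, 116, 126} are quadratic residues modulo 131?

(2/131) = -1 → non-residue.
(65/131) = +1 → QR.
(107/131) = +1 → QR.
(116/131) = -1 → non-residue.
(126/131) = -1 → non-residue.
Total quadratic residues among the 5: 2.

2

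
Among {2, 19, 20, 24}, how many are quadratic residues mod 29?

2

(2/29) = -1 → non-residue.
(19/29) = -1 → non-residue.
(20/29) = +1 → QR.
(24/29) = +1 → QR.
Total quadratic residues among the 4: 2.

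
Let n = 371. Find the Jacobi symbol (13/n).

Reciprocity: 13 ≡ 1 and 371 ≡ 3 (mod 4), so (13/371) = +(371/13).
Reduce top mod 13: now compute (7/13).
Reciprocity: 7 ≡ 3 and 13 ≡ 1 (mod 4), so (7/13) = +(13/7).
Reduce top mod 7: now compute (6/7).
Pull out 2: since 7 ≡ 7 (mod 8), (2/7) = +1.
Reciprocity: 3 ≡ 3 and 7 ≡ 3 (mod 4), so (3/7) = −(7/3).
Reduce top mod 3: now compute (1/3).
Reached (1/3) = 1. Collecting the sign flips along the way, the symbol is -1.

-1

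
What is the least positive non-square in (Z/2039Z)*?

7

(2/2039) = +1, so 2 is a residue.
(3/2039) = +1, so 3 is a residue.
(4/2039) = +1, so 4 is a residue.
(5/2039) = +1, so 5 is a residue.
(6/2039) = +1, so 6 is a residue.
(7/2039) = −1, so 7 is the smallest positive non-residue mod 2039.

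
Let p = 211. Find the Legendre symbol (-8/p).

Euler's criterion: (-8/211) ≡ 203^105 (mod 211).
203^2 ≡ 64 (mod 211)
203^4 ≡ 87 (mod 211)
203^8 ≡ 184 (mod 211)
203^16 ≡ 96 (mod 211)
203^32 ≡ 143 (mod 211)
203^64 ≡ 193 (mod 211)
203^105 = 203^(64+32+8+1) ≡ 1 (mod 211).
Result is 1, so (-8/211) = 1.

1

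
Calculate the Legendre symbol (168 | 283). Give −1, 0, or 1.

1

Pull out 2^3: since 283 ≡ 3 (mod 8), (2/283) = -1, so (2/283)^3 = -1.
Reciprocity: 21 ≡ 1 and 283 ≡ 3 (mod 4), so (21/283) = +(283/21).
Reduce top mod 21: now compute (10/21).
Pull out 2: since 21 ≡ 5 (mod 8), (2/21) = -1.
Reciprocity: 5 ≡ 1 and 21 ≡ 1 (mod 4), so (5/21) = +(21/5).
Reduce top mod 5: now compute (1/5).
Reached (1/5) = 1. Collecting the sign flips along the way, the symbol is +1.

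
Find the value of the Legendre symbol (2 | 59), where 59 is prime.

-1

Euler's criterion: (2/59) ≡ 2^29 (mod 59).
2^2 ≡ 4 (mod 59)
2^4 ≡ 16 (mod 59)
2^8 ≡ 20 (mod 59)
2^16 ≡ 46 (mod 59)
2^29 = 2^(16+8+4+1) ≡ 58 (mod 59).
Result is 58 ≡ −1, so (2/59) = −1.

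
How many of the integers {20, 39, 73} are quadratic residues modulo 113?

(20/113) = -1 → non-residue.
(39/113) = -1 → non-residue.
(73/113) = -1 → non-residue.
Total quadratic residues among the 3: 0.

0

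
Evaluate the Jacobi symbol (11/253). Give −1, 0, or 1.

Reciprocity: 11 ≡ 3 and 253 ≡ 1 (mod 4), so (11/253) = +(253/11).
Reduce top mod 11: now compute (0/11).
Top reduces to 0: gcd > 1, so the symbol is 0.

0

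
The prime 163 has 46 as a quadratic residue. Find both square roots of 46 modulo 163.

Since 163 ≡ 3 (mod 4), a square root of 46 is 46^((163+1)/4) = 46^41 mod 163.
Repeated squaring: 46^2≡160, 46^4≡9, 46^8≡81, 46^16≡41, 46^32≡51 (mod 163).
46^41 = 46^(32+8+1) ≡ 131 (mod 163).
Check: 131² = 17161 ≡ 46 (mod 163). The two roots are 32 and 131.

32, 131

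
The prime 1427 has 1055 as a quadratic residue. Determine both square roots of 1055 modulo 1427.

580, 847

Since 1427 ≡ 3 (mod 4), a square root of 1055 is 1055^((1427+1)/4) = 1055^357 mod 1427.
Repeated squaring: 1055^2≡1392, 1055^4≡1225, 1055^8≡848, 1055^16≡1323, 1055^32≡827, 1055^64≡396, 1055^128≡1273, 1055^256≡884 (mod 1427).
1055^357 = 1055^(256+64+32+4+1) ≡ 847 (mod 1427).
Check: 847² = 717409 ≡ 1055 (mod 1427). The two roots are 580 and 847.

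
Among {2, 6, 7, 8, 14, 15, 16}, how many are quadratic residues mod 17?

(2/17) = +1 → QR.
(6/17) = -1 → non-residue.
(7/17) = -1 → non-residue.
(8/17) = +1 → QR.
(14/17) = -1 → non-residue.
(15/17) = +1 → QR.
(16/17) = +1 → QR.
Total quadratic residues among the 7: 4.

4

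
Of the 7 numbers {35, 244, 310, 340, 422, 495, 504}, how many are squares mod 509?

4

(35/509) = -1 → non-residue.
(244/509) = -1 → non-residue.
(310/509) = +1 → QR.
(340/509) = +1 → QR.
(422/509) = -1 → non-residue.
(495/509) = +1 → QR.
(504/509) = +1 → QR.
Total quadratic residues among the 7: 4.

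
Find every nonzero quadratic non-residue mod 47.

Square k = 1,…,23 (k and 47−k give the same square):
1²=1, 2²=4, 3²=9, 4²=16, 5²=25, 6²=36, 7²≡2, 8²≡17, 9²≡34, 10²≡6, 11²≡27, 12²≡3, 13²≡28, 14²≡8, 15²≡37, 16²≡21, 17²≡7, 18²≡42, 19²≡32, 20²≡24, 21²≡18, 22²≡14, 23²≡12 (mod 47).
The residues are {1, 2, 3, 4, 6, 7, 8, 9, 12, 14, 16, 17, 18, 21, 24, 25, 27, 28, 32, 34, 36, 37, 42}; the non-residues are the remaining 23 nonzero classes.

5, 10, 11, 13, 15, 19, 20, 22, 23, 26, 29, 30, 31, 33, 35, 38, 39, 40, 41, 43, 44, 45, 46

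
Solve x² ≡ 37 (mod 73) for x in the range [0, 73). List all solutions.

16, 57

73 ≡ 1 (mod 4), so we find a root by search.
Trying successive values, 16² = 256 ≡ 37 (mod 73). The other root is 73 − 16 = 57.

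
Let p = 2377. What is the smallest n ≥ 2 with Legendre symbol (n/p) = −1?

5

(2/2377) = +1, so 2 is a residue.
(3/2377) = +1, so 3 is a residue.
(4/2377) = +1, so 4 is a residue.
(5/2377) = −1, so 5 is the smallest positive non-residue mod 2377.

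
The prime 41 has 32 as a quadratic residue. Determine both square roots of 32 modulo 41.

14, 27

41 ≡ 1 (mod 4), so we find a root by search.
Trying successive values, 14² = 196 ≡ 32 (mod 41). The other root is 41 − 14 = 27.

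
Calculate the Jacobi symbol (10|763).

Pull out 2: since 763 ≡ 3 (mod 8), (2/763) = -1.
Reciprocity: 5 ≡ 1 and 763 ≡ 3 (mod 4), so (5/763) = +(763/5).
Reduce top mod 5: now compute (3/5).
Reciprocity: 3 ≡ 3 and 5 ≡ 1 (mod 4), so (3/5) = +(5/3).
Reduce top mod 3: now compute (2/3).
Pull out 2: since 3 ≡ 3 (mod 8), (2/3) = -1.
Reached (1/3) = 1. Collecting the sign flips along the way, the symbol is +1.

1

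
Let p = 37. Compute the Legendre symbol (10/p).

Pull out 2: since 37 ≡ 5 (mod 8), (2/37) = -1.
Reciprocity: 5 ≡ 1 and 37 ≡ 1 (mod 4), so (5/37) = +(37/5).
Reduce top mod 5: now compute (2/5).
Pull out 2: since 5 ≡ 5 (mod 8), (2/5) = -1.
Reached (1/5) = 1. Collecting the sign flips along the way, the symbol is +1.

1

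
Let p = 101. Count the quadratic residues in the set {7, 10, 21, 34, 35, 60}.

1

(7/101) = -1 → non-residue.
(10/101) = -1 → non-residue.
(21/101) = +1 → QR.
(34/101) = -1 → non-residue.
(35/101) = -1 → non-residue.
(60/101) = -1 → non-residue.
Total quadratic residues among the 6: 1.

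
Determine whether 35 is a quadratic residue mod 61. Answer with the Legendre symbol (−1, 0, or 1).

Reciprocity: 35 ≡ 3 and 61 ≡ 1 (mod 4), so (35/61) = +(61/35).
Reduce top mod 35: now compute (26/35).
Pull out 2: since 35 ≡ 3 (mod 8), (2/35) = -1.
Reciprocity: 13 ≡ 1 and 35 ≡ 3 (mod 4), so (13/35) = +(35/13).
Reduce top mod 13: now compute (9/13).
Reciprocity: 9 ≡ 1 and 13 ≡ 1 (mod 4), so (9/13) = +(13/9).
Reduce top mod 9: now compute (4/9).
Pull out 2^2: since 9 ≡ 1 (mod 8), (2/9) = +1, so (2/9)^2 = +1.
Reached (1/9) = 1. Collecting the sign flips along the way, the symbol is -1.

-1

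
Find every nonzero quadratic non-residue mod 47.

5,10,11,13,15,19,20,22,23,26,29,30,31,33,35,38,39,40,41,43,44,45,46

Square k = 1,…,23 (k and 47−k give the same square):
1²=1, 2²=4, 3²=9, 4²=16, 5²=25, 6²=36, 7²≡2, 8²≡17, 9²≡34, 10²≡6, 11²≡27, 12²≡3, 13²≡28, 14²≡8, 15²≡37, 16²≡21, 17²≡7, 18²≡42, 19²≡32, 20²≡24, 21²≡18, 22²≡14, 23²≡12 (mod 47).
The residues are {1, 2, 3, 4, 6, 7, 8, 9, 12, 14, 16, 17, 18, 21, 24, 25, 27, 28, 32, 34, 36, 37, 42}; the non-residues are the remaining 23 nonzero classes.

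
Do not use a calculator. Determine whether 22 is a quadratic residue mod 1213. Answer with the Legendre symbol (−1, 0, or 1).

Pull out 2: since 1213 ≡ 5 (mod 8), (2/1213) = -1.
Reciprocity: 11 ≡ 3 and 1213 ≡ 1 (mod 4), so (11/1213) = +(1213/11).
Reduce top mod 11: now compute (3/11).
Reciprocity: 3 ≡ 3 and 11 ≡ 3 (mod 4), so (3/11) = −(11/3).
Reduce top mod 3: now compute (2/3).
Pull out 2: since 3 ≡ 3 (mod 8), (2/3) = -1.
Reached (1/3) = 1. Collecting the sign flips along the way, the symbol is -1.

-1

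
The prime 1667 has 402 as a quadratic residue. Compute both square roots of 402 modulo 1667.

Since 1667 ≡ 3 (mod 4), a square root of 402 is 402^((1667+1)/4) = 402^417 mod 1667.
Repeated squaring: 402^2≡1572, 402^4≡690, 402^8≡1005, 402^16≡1490, 402^32≡1323, 402^64≡1646, 402^128≡441, 402^256≡1109 (mod 1667).
402^417 = 402^(256+128+32+1) ≡ 1565 (mod 1667).
Check: 1565² = 2449225 ≡ 402 (mod 1667). The two roots are 102 and 1565.

102, 1565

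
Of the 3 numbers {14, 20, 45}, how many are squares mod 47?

(14/47) = +1 → QR.
(20/47) = -1 → non-residue.
(45/47) = -1 → non-residue.
Total quadratic residues among the 3: 1.

1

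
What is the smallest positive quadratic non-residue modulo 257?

(2/257) = +1, so 2 is a residue.
(3/257) = −1, so 3 is the smallest positive non-residue mod 257.

3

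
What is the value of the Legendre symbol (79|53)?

First reduce: 79 ≡ 26 (mod 53).
Pull out 2: since 53 ≡ 5 (mod 8), (2/53) = -1.
Reciprocity: 13 ≡ 1 and 53 ≡ 1 (mod 4), so (13/53) = +(53/13).
Reduce top mod 13: now compute (1/13).
Reached (1/13) = 1. Collecting the sign flips along the way, the symbol is -1.

-1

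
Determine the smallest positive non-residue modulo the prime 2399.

(2/2399) = +1, so 2 is a residue.
(3/2399) = +1, so 3 is a residue.
(4/2399) = +1, so 4 is a residue.
(5/2399) = +1, so 5 is a residue.
(6/2399) = +1, so 6 is a residue.
(7/2399) = +1, so 7 is a residue.
(8/2399) = +1, so 8 is a residue.
(9/2399) = +1, so 9 is a residue.
(10/2399) = +1, so 10 is a residue.
(11/2399) = −1, so 11 is the smallest positive non-residue mod 2399.

11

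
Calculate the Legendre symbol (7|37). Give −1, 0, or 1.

Reciprocity: 7 ≡ 3 and 37 ≡ 1 (mod 4), so (7/37) = +(37/7).
Reduce top mod 7: now compute (2/7).
Pull out 2: since 7 ≡ 7 (mod 8), (2/7) = +1.
Reached (1/7) = 1. Collecting the sign flips along the way, the symbol is +1.

1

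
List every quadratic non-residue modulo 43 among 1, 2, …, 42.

2, 3, 5, 7, 8, 12, 18, 19, 20, 22, 26, 27, 28, 29, 30, 32, 33, 34, 37, 39, 42

Square k = 1,…,21 (k and 43−k give the same square):
1²=1, 2²=4, 3²=9, 4²=16, 5²=25, 6²=36, 7²≡6, 8²≡21, 9²≡38, 10²≡14, 11²≡35, 12²≡15, 13²≡40, 14²≡24, 15²≡10, 16²≡41, 17²≡31, 18²≡23, 19²≡17, 20²≡13, 21²≡11 (mod 43).
The residues are {1, 4, 6, 9, 10, 11, 13, 14, 15, 16, 17, 21, 23, 24, 25, 31, 35, 36, 38, 40, 41}; the non-residues are the remaining 21 nonzero classes.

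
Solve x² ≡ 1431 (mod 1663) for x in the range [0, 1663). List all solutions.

Since 1663 ≡ 3 (mod 4), a square root of 1431 is 1431^((1663+1)/4) = 1431^416 mod 1663.
Repeated squaring: 1431^2≡608, 1431^4≡478, 1431^8≡653, 1431^16≡681, 1431^32≡1447, 1431^64≡92, 1431^128≡149, 1431^256≡582 (mod 1663).
1431^416 = 1431^(256+128+32) ≡ 944 (mod 1663).
Check: 944² = 891136 ≡ 1431 (mod 1663). The two roots are 719 and 944.

719, 944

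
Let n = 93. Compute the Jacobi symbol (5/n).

Reciprocity: 5 ≡ 1 and 93 ≡ 1 (mod 4), so (5/93) = +(93/5).
Reduce top mod 5: now compute (3/5).
Reciprocity: 3 ≡ 3 and 5 ≡ 1 (mod 4), so (3/5) = +(5/3).
Reduce top mod 3: now compute (2/3).
Pull out 2: since 3 ≡ 3 (mod 8), (2/3) = -1.
Reached (1/3) = 1. Collecting the sign flips along the way, the symbol is -1.

-1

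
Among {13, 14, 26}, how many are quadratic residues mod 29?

(13/29) = +1 → QR.
(14/29) = -1 → non-residue.
(26/29) = -1 → non-residue.
Total quadratic residues among the 3: 1.

1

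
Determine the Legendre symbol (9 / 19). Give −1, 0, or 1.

1

Euler's criterion: (9/19) ≡ 9^9 (mod 19).
9^2 ≡ 5 (mod 19)
9^4 ≡ 6 (mod 19)
9^8 ≡ 17 (mod 19)
9^9 = 9^(8+1) ≡ 1 (mod 19).
Result is 1, so (9/19) = 1.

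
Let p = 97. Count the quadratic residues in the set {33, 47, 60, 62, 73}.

(33/97) = +1 → QR.
(47/97) = +1 → QR.
(60/97) = -1 → non-residue.
(62/97) = +1 → QR.
(73/97) = +1 → QR.
Total quadratic residues among the 5: 4.

4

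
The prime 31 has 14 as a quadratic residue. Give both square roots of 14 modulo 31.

13, 18

Since 31 ≡ 3 (mod 4), a square root of 14 is 14^((31+1)/4) = 14^8 mod 31.
Repeated squaring: 14^2≡10, 14^4≡7, 14^8≡18 (mod 31).
14^8 = 14^(8) ≡ 18 (mod 31).
Check: 18² = 324 ≡ 14 (mod 31). The two roots are 13 and 18.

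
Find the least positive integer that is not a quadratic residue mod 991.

3

(2/991) = +1, so 2 is a residue.
(3/991) = −1, so 3 is the smallest positive non-residue mod 991.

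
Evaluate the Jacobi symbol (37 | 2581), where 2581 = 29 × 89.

1

Reciprocity: 37 ≡ 1 and 2581 ≡ 1 (mod 4), so (37/2581) = +(2581/37).
Reduce top mod 37: now compute (28/37).
Pull out 2^2: since 37 ≡ 5 (mod 8), (2/37) = -1, so (2/37)^2 = +1.
Reciprocity: 7 ≡ 3 and 37 ≡ 1 (mod 4), so (7/37) = +(37/7).
Reduce top mod 7: now compute (2/7).
Pull out 2: since 7 ≡ 7 (mod 8), (2/7) = +1.
Reached (1/7) = 1. Collecting the sign flips along the way, the symbol is +1.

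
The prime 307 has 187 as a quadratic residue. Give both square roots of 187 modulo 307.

Since 307 ≡ 3 (mod 4), a square root of 187 is 187^((307+1)/4) = 187^77 mod 307.
Repeated squaring: 187^2≡278, 187^4≡227, 187^8≡260, 187^16≡60, 187^32≡223, 187^64≡302 (mod 307).
187^77 = 187^(64+8+4+1) ≡ 164 (mod 307).
Check: 164² = 26896 ≡ 187 (mod 307). The two roots are 143 and 164.

143, 164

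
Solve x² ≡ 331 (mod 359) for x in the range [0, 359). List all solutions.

155, 204

Since 359 ≡ 3 (mod 4), a square root of 331 is 331^((359+1)/4) = 331^90 mod 359.
Repeated squaring: 331^2≡66, 331^4≡48, 331^8≡150, 331^16≡242, 331^32≡47, 331^64≡55 (mod 359).
331^90 = 331^(64+16+8+2) ≡ 204 (mod 359).
Check: 204² = 41616 ≡ 331 (mod 359). The two roots are 155 and 204.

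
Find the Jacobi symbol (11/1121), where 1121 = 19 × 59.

-1

Reciprocity: 11 ≡ 3 and 1121 ≡ 1 (mod 4), so (11/1121) = +(1121/11).
Reduce top mod 11: now compute (10/11).
Pull out 2: since 11 ≡ 3 (mod 8), (2/11) = -1.
Reciprocity: 5 ≡ 1 and 11 ≡ 3 (mod 4), so (5/11) = +(11/5).
Reduce top mod 5: now compute (1/5).
Reached (1/5) = 1. Collecting the sign flips along the way, the symbol is -1.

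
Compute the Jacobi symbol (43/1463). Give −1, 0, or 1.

-1

Reciprocity: 43 ≡ 3 and 1463 ≡ 3 (mod 4), so (43/1463) = −(1463/43).
Reduce top mod 43: now compute (1/43).
Reached (1/43) = 1. Collecting the sign flips along the way, the symbol is -1.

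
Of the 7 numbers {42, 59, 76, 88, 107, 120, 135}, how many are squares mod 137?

6

(42/137) = -1 → non-residue.
(59/137) = +1 → QR.
(76/137) = +1 → QR.
(88/137) = +1 → QR.
(107/137) = +1 → QR.
(120/137) = +1 → QR.
(135/137) = +1 → QR.
Total quadratic residues among the 7: 6.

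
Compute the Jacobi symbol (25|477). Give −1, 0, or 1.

Reciprocity: 25 ≡ 1 and 477 ≡ 1 (mod 4), so (25/477) = +(477/25).
Reduce top mod 25: now compute (2/25).
Pull out 2: since 25 ≡ 1 (mod 8), (2/25) = +1.
Reached (1/25) = 1. Collecting the sign flips along the way, the symbol is +1.

1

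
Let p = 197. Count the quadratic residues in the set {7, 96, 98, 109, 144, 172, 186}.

(7/197) = +1 → QR.
(96/197) = +1 → QR.
(98/197) = -1 → non-residue.
(109/197) = +1 → QR.
(144/197) = +1 → QR.
(172/197) = +1 → QR.
(186/197) = -1 → non-residue.
Total quadratic residues among the 7: 5.

5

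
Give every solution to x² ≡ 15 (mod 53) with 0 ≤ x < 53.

53 ≡ 1 (mod 4), so we find a root by search.
Trying successive values, 11² = 121 ≡ 15 (mod 53). The other root is 53 − 11 = 42.

11, 42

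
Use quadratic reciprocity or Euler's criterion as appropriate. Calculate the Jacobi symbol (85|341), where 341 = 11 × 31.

Reciprocity: 85 ≡ 1 and 341 ≡ 1 (mod 4), so (85/341) = +(341/85).
Reduce top mod 85: now compute (1/85).
Reached (1/85) = 1. Collecting the sign flips along the way, the symbol is +1.

1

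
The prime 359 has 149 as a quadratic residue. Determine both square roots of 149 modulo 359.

Since 359 ≡ 3 (mod 4), a square root of 149 is 149^((359+1)/4) = 149^90 mod 359.
Repeated squaring: 149^2≡302, 149^4≡18, 149^8≡324, 149^16≡148, 149^32≡5, 149^64≡25 (mod 359).
149^90 = 149^(64+16+8+2) ≡ 101 (mod 359).
Check: 101² = 10201 ≡ 149 (mod 359). The two roots are 101 and 258.

101, 258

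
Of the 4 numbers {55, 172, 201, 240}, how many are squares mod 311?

(55/311) = -1 → non-residue.
(172/311) = -1 → non-residue.
(201/311) = +1 → QR.
(240/311) = +1 → QR.
Total quadratic residues among the 4: 2.

2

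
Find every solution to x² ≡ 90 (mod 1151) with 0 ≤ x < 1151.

Since 1151 ≡ 3 (mod 4), a square root of 90 is 90^((1151+1)/4) = 90^288 mod 1151.
Repeated squaring: 90^2≡43, 90^4≡698, 90^8≡331, 90^16≡216, 90^32≡616, 90^64≡777, 90^128≡605, 90^256≡7 (mod 1151).
90^288 = 90^(256+32) ≡ 859 (mod 1151).
Check: 859² = 737881 ≡ 90 (mod 1151). The two roots are 292 and 859.

292, 859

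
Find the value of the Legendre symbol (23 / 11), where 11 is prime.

1

First reduce: 23 ≡ 1 (mod 11).
Reached (1/11) = 1. Collecting the sign flips along the way, the symbol is +1.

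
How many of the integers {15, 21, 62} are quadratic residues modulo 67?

(15/67) = +1 → QR.
(21/67) = +1 → QR.
(62/67) = +1 → QR.
Total quadratic residues among the 3: 3.

3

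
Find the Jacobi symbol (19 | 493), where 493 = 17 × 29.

Reciprocity: 19 ≡ 3 and 493 ≡ 1 (mod 4), so (19/493) = +(493/19).
Reduce top mod 19: now compute (18/19).
Pull out 2: since 19 ≡ 3 (mod 8), (2/19) = -1.
Reciprocity: 9 ≡ 1 and 19 ≡ 3 (mod 4), so (9/19) = +(19/9).
Reduce top mod 9: now compute (1/9).
Reached (1/9) = 1. Collecting the sign flips along the way, the symbol is -1.

-1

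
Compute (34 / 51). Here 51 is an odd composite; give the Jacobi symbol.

Pull out 2: since 51 ≡ 3 (mod 8), (2/51) = -1.
Reciprocity: 17 ≡ 1 and 51 ≡ 3 (mod 4), so (17/51) = +(51/17).
Reduce top mod 17: now compute (0/17).
Top reduces to 0: gcd > 1, so the symbol is 0.

0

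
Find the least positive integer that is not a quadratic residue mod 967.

3

(2/967) = +1, so 2 is a residue.
(3/967) = −1, so 3 is the smallest positive non-residue mod 967.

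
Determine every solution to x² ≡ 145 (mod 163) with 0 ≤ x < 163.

54, 109

Since 163 ≡ 3 (mod 4), a square root of 145 is 145^((163+1)/4) = 145^41 mod 163.
Repeated squaring: 145^2≡161, 145^4≡4, 145^8≡16, 145^16≡93, 145^32≡10 (mod 163).
145^41 = 145^(32+8+1) ≡ 54 (mod 163).
Check: 54² = 2916 ≡ 145 (mod 163). The two roots are 54 and 109.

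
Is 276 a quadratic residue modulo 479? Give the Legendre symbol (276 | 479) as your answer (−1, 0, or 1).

Pull out 2^2: since 479 ≡ 7 (mod 8), (2/479) = +1, so (2/479)^2 = +1.
Reciprocity: 69 ≡ 1 and 479 ≡ 3 (mod 4), so (69/479) = +(479/69).
Reduce top mod 69: now compute (65/69).
Reciprocity: 65 ≡ 1 and 69 ≡ 1 (mod 4), so (65/69) = +(69/65).
Reduce top mod 65: now compute (4/65).
Pull out 2^2: since 65 ≡ 1 (mod 8), (2/65) = +1, so (2/65)^2 = +1.
Reached (1/65) = 1. Collecting the sign flips along the way, the symbol is +1.

1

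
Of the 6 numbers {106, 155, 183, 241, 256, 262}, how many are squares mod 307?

4

(106/307) = -1 → non-residue.
(155/307) = +1 → QR.
(183/307) = +1 → QR.
(241/307) = -1 → non-residue.
(256/307) = +1 → QR.
(262/307) = +1 → QR.
Total quadratic residues among the 6: 4.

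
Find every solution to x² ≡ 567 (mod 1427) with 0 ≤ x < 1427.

699, 728

Since 1427 ≡ 3 (mod 4), a square root of 567 is 567^((1427+1)/4) = 567^357 mod 1427.
Repeated squaring: 567^2≡414, 567^4≡156, 567^8≡77, 567^16≡221, 567^32≡323, 567^64≡158, 567^128≡705, 567^256≡429 (mod 1427).
567^357 = 567^(256+64+32+4+1) ≡ 699 (mod 1427).
Check: 699² = 488601 ≡ 567 (mod 1427). The two roots are 699 and 728.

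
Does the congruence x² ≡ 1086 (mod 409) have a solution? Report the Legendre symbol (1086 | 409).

-1

Euler's criterion: (1086/409) ≡ 268^204 (mod 409).
268^2 ≡ 249 (mod 409)
268^4 ≡ 242 (mod 409)
268^8 ≡ 77 (mod 409)
268^16 ≡ 203 (mod 409)
268^32 ≡ 309 (mod 409)
268^64 ≡ 184 (mod 409)
268^128 ≡ 318 (mod 409)
268^204 = 268^(128+64+8+4) ≡ 408 (mod 409).
Result is 408 ≡ −1, so (1086/409) = −1.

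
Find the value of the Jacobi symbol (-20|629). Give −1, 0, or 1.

1

First reduce: -20 ≡ 609 (mod 629).
Reciprocity: 609 ≡ 1 and 629 ≡ 1 (mod 4), so (609/629) = +(629/609).
Reduce top mod 609: now compute (20/609).
Pull out 2^2: since 609 ≡ 1 (mod 8), (2/609) = +1, so (2/609)^2 = +1.
Reciprocity: 5 ≡ 1 and 609 ≡ 1 (mod 4), so (5/609) = +(609/5).
Reduce top mod 5: now compute (4/5).
Pull out 2^2: since 5 ≡ 5 (mod 8), (2/5) = -1, so (2/5)^2 = +1.
Reached (1/5) = 1. Collecting the sign flips along the way, the symbol is +1.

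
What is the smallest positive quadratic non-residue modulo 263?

5

(2/263) = +1, so 2 is a residue.
(3/263) = +1, so 3 is a residue.
(4/263) = +1, so 4 is a residue.
(5/263) = −1, so 5 is the smallest positive non-residue mod 263.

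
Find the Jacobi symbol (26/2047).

-1

Pull out 2: since 2047 ≡ 7 (mod 8), (2/2047) = +1.
Reciprocity: 13 ≡ 1 and 2047 ≡ 3 (mod 4), so (13/2047) = +(2047/13).
Reduce top mod 13: now compute (6/13).
Pull out 2: since 13 ≡ 5 (mod 8), (2/13) = -1.
Reciprocity: 3 ≡ 3 and 13 ≡ 1 (mod 4), so (3/13) = +(13/3).
Reduce top mod 3: now compute (1/3).
Reached (1/3) = 1. Collecting the sign flips along the way, the symbol is -1.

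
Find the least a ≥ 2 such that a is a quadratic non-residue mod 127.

3

(2/127) = +1, so 2 is a residue.
(3/127) = −1, so 3 is the smallest positive non-residue mod 127.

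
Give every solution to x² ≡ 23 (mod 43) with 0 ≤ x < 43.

18, 25

Since 43 ≡ 3 (mod 4), a square root of 23 is 23^((43+1)/4) = 23^11 mod 43.
Repeated squaring: 23^2≡13, 23^4≡40, 23^8≡9 (mod 43).
23^11 = 23^(8+2+1) ≡ 25 (mod 43).
Check: 25² = 625 ≡ 23 (mod 43). The two roots are 18 and 25.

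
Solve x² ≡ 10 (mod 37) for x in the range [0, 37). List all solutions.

37 ≡ 1 (mod 4), so we find a root by search.
Trying successive values, 11² = 121 ≡ 10 (mod 37). The other root is 37 − 11 = 26.

11, 26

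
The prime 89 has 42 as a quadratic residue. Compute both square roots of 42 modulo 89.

24, 65

89 ≡ 1 (mod 4), so we find a root by search.
Trying successive values, 24² = 576 ≡ 42 (mod 89). The other root is 89 − 24 = 65.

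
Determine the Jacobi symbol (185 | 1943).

Reciprocity: 185 ≡ 1 and 1943 ≡ 3 (mod 4), so (185/1943) = +(1943/185).
Reduce top mod 185: now compute (93/185).
Reciprocity: 93 ≡ 1 and 185 ≡ 1 (mod 4), so (93/185) = +(185/93).
Reduce top mod 93: now compute (92/93).
Pull out 2^2: since 93 ≡ 5 (mod 8), (2/93) = -1, so (2/93)^2 = +1.
Reciprocity: 23 ≡ 3 and 93 ≡ 1 (mod 4), so (23/93) = +(93/23).
Reduce top mod 23: now compute (1/23).
Reached (1/23) = 1. Collecting the sign flips along the way, the symbol is +1.

1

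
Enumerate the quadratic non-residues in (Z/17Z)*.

3 5 6 7 10 11 12 14

Square k = 1,…,8 (k and 17−k give the same square):
1²=1, 2²=4, 3²=9, 4²=16, 5²≡8, 6²≡2, 7²≡15, 8²≡13 (mod 17).
The residues are {1, 2, 4, 8, 9, 13, 15, 16}; the non-residues are the remaining 8 nonzero classes.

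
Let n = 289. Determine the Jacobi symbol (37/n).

Reciprocity: 37 ≡ 1 and 289 ≡ 1 (mod 4), so (37/289) = +(289/37).
Reduce top mod 37: now compute (30/37).
Pull out 2: since 37 ≡ 5 (mod 8), (2/37) = -1.
Reciprocity: 15 ≡ 3 and 37 ≡ 1 (mod 4), so (15/37) = +(37/15).
Reduce top mod 15: now compute (7/15).
Reciprocity: 7 ≡ 3 and 15 ≡ 3 (mod 4), so (7/15) = −(15/7).
Reduce top mod 7: now compute (1/7).
Reached (1/7) = 1. Collecting the sign flips along the way, the symbol is +1.

1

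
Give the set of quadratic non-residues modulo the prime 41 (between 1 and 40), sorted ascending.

3 6 7 11 12 13 14 15 17 19 22 24 26 27 28 29 30 34 35 38

Square k = 1,…,20 (k and 41−k give the same square):
1²=1, 2²=4, 3²=9, 4²=16, 5²=25, 6²=36, 7²≡8, 8²≡23, 9²≡40, 10²≡18, 11²≡39, 12²≡21, 13²≡5, 14²≡32, 15²≡20, 16²≡10, 17²≡2, 18²≡37, 19²≡33, 20²≡31 (mod 41).
The residues are {1, 2, 4, 5, 8, 9, 10, 16, 18, 20, 21, 23, 25, 31, 32, 33, 36, 37, 39, 40}; the non-residues are the remaining 20 nonzero classes.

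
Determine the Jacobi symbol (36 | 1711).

1

Pull out 2^2: since 1711 ≡ 7 (mod 8), (2/1711) = +1, so (2/1711)^2 = +1.
Reciprocity: 9 ≡ 1 and 1711 ≡ 3 (mod 4), so (9/1711) = +(1711/9).
Reduce top mod 9: now compute (1/9).
Reached (1/9) = 1. Collecting the sign flips along the way, the symbol is +1.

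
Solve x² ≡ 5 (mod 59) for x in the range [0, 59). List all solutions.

Since 59 ≡ 3 (mod 4), a square root of 5 is 5^((59+1)/4) = 5^15 mod 59.
Repeated squaring: 5^2≡25, 5^4≡35, 5^8≡45 (mod 59).
5^15 = 5^(8+4+2+1) ≡ 51 (mod 59).
Check: 51² = 2601 ≡ 5 (mod 59). The two roots are 8 and 51.

8, 51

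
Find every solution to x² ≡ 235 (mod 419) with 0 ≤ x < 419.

Since 419 ≡ 3 (mod 4), a square root of 235 is 235^((419+1)/4) = 235^105 mod 419.
Repeated squaring: 235^2≡336, 235^4≡185, 235^8≡286, 235^16≡91, 235^32≡320, 235^64≡164 (mod 419).
235^105 = 235^(64+32+8+1) ≡ 252 (mod 419).
Check: 252² = 63504 ≡ 235 (mod 419). The two roots are 167 and 252.

167, 252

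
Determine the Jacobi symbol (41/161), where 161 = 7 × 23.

Reciprocity: 41 ≡ 1 and 161 ≡ 1 (mod 4), so (41/161) = +(161/41).
Reduce top mod 41: now compute (38/41).
Pull out 2: since 41 ≡ 1 (mod 8), (2/41) = +1.
Reciprocity: 19 ≡ 3 and 41 ≡ 1 (mod 4), so (19/41) = +(41/19).
Reduce top mod 19: now compute (3/19).
Reciprocity: 3 ≡ 3 and 19 ≡ 3 (mod 4), so (3/19) = −(19/3).
Reduce top mod 3: now compute (1/3).
Reached (1/3) = 1. Collecting the sign flips along the way, the symbol is -1.

-1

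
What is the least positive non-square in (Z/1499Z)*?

(2/1499) = −1, so 2 is the smallest positive non-residue mod 1499.

2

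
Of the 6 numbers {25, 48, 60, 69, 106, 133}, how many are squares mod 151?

2

(25/151) = +1 → QR.
(48/151) = -1 → non-residue.
(60/151) = -1 → non-residue.
(69/151) = +1 → QR.
(106/151) = -1 → non-residue.
(133/151) = -1 → non-residue.
Total quadratic residues among the 6: 2.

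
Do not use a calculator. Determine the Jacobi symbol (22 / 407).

0

Pull out 2: since 407 ≡ 7 (mod 8), (2/407) = +1.
Reciprocity: 11 ≡ 3 and 407 ≡ 3 (mod 4), so (11/407) = −(407/11).
Reduce top mod 11: now compute (0/11).
Top reduces to 0: gcd > 1, so the symbol is 0.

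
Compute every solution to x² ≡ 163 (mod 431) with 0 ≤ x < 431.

Since 431 ≡ 3 (mod 4), a square root of 163 is 163^((431+1)/4) = 163^108 mod 431.
Repeated squaring: 163^2≡278, 163^4≡135, 163^8≡123, 163^16≡44, 163^32≡212, 163^64≡120 (mod 431).
163^108 = 163^(64+32+8+4) ≡ 342 (mod 431).
Check: 342² = 116964 ≡ 163 (mod 431). The two roots are 89 and 342.

89, 342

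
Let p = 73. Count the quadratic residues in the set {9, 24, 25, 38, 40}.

4

(9/73) = +1 → QR.
(24/73) = +1 → QR.
(25/73) = +1 → QR.
(38/73) = +1 → QR.
(40/73) = -1 → non-residue.
Total quadratic residues among the 5: 4.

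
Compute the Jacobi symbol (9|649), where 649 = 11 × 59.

1

Reciprocity: 9 ≡ 1 and 649 ≡ 1 (mod 4), so (9/649) = +(649/9).
Reduce top mod 9: now compute (1/9).
Reached (1/9) = 1. Collecting the sign flips along the way, the symbol is +1.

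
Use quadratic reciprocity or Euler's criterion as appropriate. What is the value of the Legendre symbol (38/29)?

First reduce: 38 ≡ 9 (mod 29).
Reciprocity: 9 ≡ 1 and 29 ≡ 1 (mod 4), so (9/29) = +(29/9).
Reduce top mod 9: now compute (2/9).
Pull out 2: since 9 ≡ 1 (mod 8), (2/9) = +1.
Reached (1/9) = 1. Collecting the sign flips along the way, the symbol is +1.

1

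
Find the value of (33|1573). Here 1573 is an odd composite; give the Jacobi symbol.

0

Reciprocity: 33 ≡ 1 and 1573 ≡ 1 (mod 4), so (33/1573) = +(1573/33).
Reduce top mod 33: now compute (22/33).
Pull out 2: since 33 ≡ 1 (mod 8), (2/33) = +1.
Reciprocity: 11 ≡ 3 and 33 ≡ 1 (mod 4), so (11/33) = +(33/11).
Reduce top mod 11: now compute (0/11).
Top reduces to 0: gcd > 1, so the symbol is 0.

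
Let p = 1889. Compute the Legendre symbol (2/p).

1

Pull out 2: since 1889 ≡ 1 (mod 8), (2/1889) = +1.
Reached (1/1889) = 1. Collecting the sign flips along the way, the symbol is +1.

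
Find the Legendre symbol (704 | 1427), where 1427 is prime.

1

Pull out 2^6: since 1427 ≡ 3 (mod 8), (2/1427) = -1, so (2/1427)^6 = +1.
Reciprocity: 11 ≡ 3 and 1427 ≡ 3 (mod 4), so (11/1427) = −(1427/11).
Reduce top mod 11: now compute (8/11).
Pull out 2^3: since 11 ≡ 3 (mod 8), (2/11) = -1, so (2/11)^3 = -1.
Reached (1/11) = 1. Collecting the sign flips along the way, the symbol is +1.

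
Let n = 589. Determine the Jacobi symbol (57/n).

0

Reciprocity: 57 ≡ 1 and 589 ≡ 1 (mod 4), so (57/589) = +(589/57).
Reduce top mod 57: now compute (19/57).
Reciprocity: 19 ≡ 3 and 57 ≡ 1 (mod 4), so (19/57) = +(57/19).
Reduce top mod 19: now compute (0/19).
Top reduces to 0: gcd > 1, so the symbol is 0.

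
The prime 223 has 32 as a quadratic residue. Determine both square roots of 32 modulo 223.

60, 163

Since 223 ≡ 3 (mod 4), a square root of 32 is 32^((223+1)/4) = 32^56 mod 223.
Repeated squaring: 32^2≡132, 32^4≡30, 32^8≡8, 32^16≡64, 32^32≡82 (mod 223).
32^56 = 32^(32+16+8) ≡ 60 (mod 223).
Check: 60² = 3600 ≡ 32 (mod 223). The two roots are 60 and 163.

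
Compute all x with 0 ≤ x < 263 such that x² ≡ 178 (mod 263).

Since 263 ≡ 3 (mod 4), a square root of 178 is 178^((263+1)/4) = 178^66 mod 263.
Repeated squaring: 178^2≡124, 178^4≡122, 178^8≡156, 178^16≡140, 178^32≡138, 178^64≡108 (mod 263).
178^66 = 178^(64+2) ≡ 242 (mod 263).
Check: 242² = 58564 ≡ 178 (mod 263). The two roots are 21 and 242.

21, 242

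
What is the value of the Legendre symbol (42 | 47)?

Pull out 2: since 47 ≡ 7 (mod 8), (2/47) = +1.
Reciprocity: 21 ≡ 1 and 47 ≡ 3 (mod 4), so (21/47) = +(47/21).
Reduce top mod 21: now compute (5/21).
Reciprocity: 5 ≡ 1 and 21 ≡ 1 (mod 4), so (5/21) = +(21/5).
Reduce top mod 5: now compute (1/5).
Reached (1/5) = 1. Collecting the sign flips along the way, the symbol is +1.

1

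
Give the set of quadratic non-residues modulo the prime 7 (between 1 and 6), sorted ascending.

Square k = 1,…,3 (k and 7−k give the same square):
1²=1, 2²=4, 3²≡2 (mod 7).
The residues are {1, 2, 4}; the non-residues are the remaining 3 nonzero classes.

3 5 6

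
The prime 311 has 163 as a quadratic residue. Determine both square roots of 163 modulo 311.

Since 311 ≡ 3 (mod 4), a square root of 163 is 163^((311+1)/4) = 163^78 mod 311.
Repeated squaring: 163^2≡134, 163^4≡229, 163^8≡193, 163^16≡240, 163^32≡65, 163^64≡182 (mod 311).
163^78 = 163^(64+8+4+2) ≡ 196 (mod 311).
Check: 196² = 38416 ≡ 163 (mod 311). The two roots are 115 and 196.

115, 196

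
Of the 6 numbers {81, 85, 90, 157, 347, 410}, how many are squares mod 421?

4

(81/421) = +1 → QR.
(85/421) = +1 → QR.
(90/421) = -1 → non-residue.
(157/421) = -1 → non-residue.
(347/421) = +1 → QR.
(410/421) = +1 → QR.
Total quadratic residues among the 6: 4.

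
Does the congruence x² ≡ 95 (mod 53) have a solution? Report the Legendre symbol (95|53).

First reduce: 95 ≡ 42 (mod 53).
Pull out 2: since 53 ≡ 5 (mod 8), (2/53) = -1.
Reciprocity: 21 ≡ 1 and 53 ≡ 1 (mod 4), so (21/53) = +(53/21).
Reduce top mod 21: now compute (11/21).
Reciprocity: 11 ≡ 3 and 21 ≡ 1 (mod 4), so (11/21) = +(21/11).
Reduce top mod 11: now compute (10/11).
Pull out 2: since 11 ≡ 3 (mod 8), (2/11) = -1.
Reciprocity: 5 ≡ 1 and 11 ≡ 3 (mod 4), so (5/11) = +(11/5).
Reduce top mod 5: now compute (1/5).
Reached (1/5) = 1. Collecting the sign flips along the way, the symbol is +1.

1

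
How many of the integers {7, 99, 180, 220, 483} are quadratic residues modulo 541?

3

(7/541) = +1 → QR.
(99/541) = -1 → non-residue.
(180/541) = +1 → QR.
(220/541) = -1 → non-residue.
(483/541) = +1 → QR.
Total quadratic residues among the 5: 3.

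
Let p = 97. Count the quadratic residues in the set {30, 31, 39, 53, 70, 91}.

(30/97) = -1 → non-residue.
(31/97) = +1 → QR.
(39/97) = -1 → non-residue.
(53/97) = +1 → QR.
(70/97) = +1 → QR.
(91/97) = +1 → QR.
Total quadratic residues among the 6: 4.

4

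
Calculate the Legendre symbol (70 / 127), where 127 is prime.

Euler's criterion: (70/127) ≡ 70^63 (mod 127).
70^2 ≡ 74 (mod 127)
70^4 ≡ 15 (mod 127)
70^8 ≡ 98 (mod 127)
70^16 ≡ 79 (mod 127)
70^32 ≡ 18 (mod 127)
70^63 = 70^(32+16+8+4+2+1) ≡ 1 (mod 127).
Result is 1, so (70/127) = 1.

1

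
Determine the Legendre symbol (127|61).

First reduce: 127 ≡ 5 (mod 61).
Reciprocity: 5 ≡ 1 and 61 ≡ 1 (mod 4), so (5/61) = +(61/5).
Reduce top mod 5: now compute (1/5).
Reached (1/5) = 1. Collecting the sign flips along the way, the symbol is +1.

1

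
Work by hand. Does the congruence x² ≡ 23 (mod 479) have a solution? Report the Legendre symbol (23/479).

1

Euler's criterion: (23/479) ≡ 23^239 (mod 479).
23^2 ≡ 50 (mod 479)
23^4 ≡ 105 (mod 479)
23^8 ≡ 8 (mod 479)
23^16 ≡ 64 (mod 479)
23^32 ≡ 264 (mod 479)
23^64 ≡ 241 (mod 479)
23^128 ≡ 122 (mod 479)
23^239 = 23^(128+64+32+8+4+2+1) ≡ 1 (mod 479).
Result is 1, so (23/479) = 1.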